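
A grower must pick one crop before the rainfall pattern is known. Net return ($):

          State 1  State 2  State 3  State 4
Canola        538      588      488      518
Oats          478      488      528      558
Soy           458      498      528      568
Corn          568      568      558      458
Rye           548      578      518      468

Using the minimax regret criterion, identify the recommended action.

Column bests: State 1=568, State 2=588, State 3=558, State 4=568.
Canola regrets: 30, 0, 70, 50 → max 70
Oats regrets: 90, 100, 30, 10 → max 100
Soy regrets: 110, 90, 30, 0 → max 110
Corn regrets: 0, 20, 0, 110 → max 110
Rye regrets: 20, 10, 40, 100 → max 100
Smallest max regret = 70 → Canola.

Canola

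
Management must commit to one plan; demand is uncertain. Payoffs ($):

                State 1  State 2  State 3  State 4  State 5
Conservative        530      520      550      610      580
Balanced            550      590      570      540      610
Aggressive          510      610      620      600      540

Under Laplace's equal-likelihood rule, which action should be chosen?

Aggressive

Row averages: Conservative=558, Balanced=572, Aggressive=576
Highest average = 576 → Aggressive.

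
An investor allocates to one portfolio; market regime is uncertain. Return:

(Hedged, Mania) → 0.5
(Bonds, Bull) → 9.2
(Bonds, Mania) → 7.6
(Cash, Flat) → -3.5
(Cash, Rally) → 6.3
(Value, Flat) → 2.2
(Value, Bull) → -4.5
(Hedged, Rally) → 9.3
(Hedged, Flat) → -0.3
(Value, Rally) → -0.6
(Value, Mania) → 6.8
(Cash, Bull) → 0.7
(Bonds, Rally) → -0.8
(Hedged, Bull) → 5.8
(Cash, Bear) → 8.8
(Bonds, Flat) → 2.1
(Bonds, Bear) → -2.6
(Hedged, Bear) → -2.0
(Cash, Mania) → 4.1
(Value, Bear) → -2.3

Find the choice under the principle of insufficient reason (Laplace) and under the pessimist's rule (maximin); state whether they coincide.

Row averages: Bonds=3.1, Value=0.32, Cash=3.28, Hedged=2.66
Highest average = 3.28 → Cash.
Row minima: Bonds=-2.6, Value=-4.5, Cash=-3.5, Hedged=-2.0
Best worst-case = -2.0 → Hedged.

laplace → Cash; maximin → Hedged (disagree)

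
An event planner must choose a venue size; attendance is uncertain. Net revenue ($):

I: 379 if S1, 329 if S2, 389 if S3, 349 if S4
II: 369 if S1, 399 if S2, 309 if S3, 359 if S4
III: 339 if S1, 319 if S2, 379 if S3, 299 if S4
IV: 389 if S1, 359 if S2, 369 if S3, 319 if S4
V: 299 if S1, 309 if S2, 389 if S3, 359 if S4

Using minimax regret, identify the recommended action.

Column bests: S1=389, S2=399, S3=389, S4=359.
I regrets: 10, 70, 0, 10 → max 70
II regrets: 20, 0, 80, 0 → max 80
III regrets: 50, 80, 10, 60 → max 80
IV regrets: 0, 40, 20, 40 → max 40
V regrets: 90, 90, 0, 0 → max 90
Smallest max regret = 40 → IV.

IV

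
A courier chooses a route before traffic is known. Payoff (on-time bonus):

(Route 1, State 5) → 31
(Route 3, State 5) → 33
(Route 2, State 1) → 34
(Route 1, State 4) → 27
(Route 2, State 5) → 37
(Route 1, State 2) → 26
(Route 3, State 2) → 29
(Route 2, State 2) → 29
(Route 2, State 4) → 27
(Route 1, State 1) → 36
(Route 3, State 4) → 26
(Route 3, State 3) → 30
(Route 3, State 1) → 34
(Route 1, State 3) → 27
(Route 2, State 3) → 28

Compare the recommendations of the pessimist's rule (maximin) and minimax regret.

Row minima: Route 1=26, Route 2=27, Route 3=26
Best worst-case = 27 → Route 2.
Column bests: State 1=36, State 2=29, State 3=30, State 4=27, State 5=37.
Route 1 regrets: 0, 3, 3, 0, 6 → max 6
Route 2 regrets: 2, 0, 2, 0, 0 → max 2
Route 3 regrets: 2, 0, 0, 1, 4 → max 4
Smallest max regret = 2 → Route 2.

maximin → Route 2; minimax regret → Route 2 (agree)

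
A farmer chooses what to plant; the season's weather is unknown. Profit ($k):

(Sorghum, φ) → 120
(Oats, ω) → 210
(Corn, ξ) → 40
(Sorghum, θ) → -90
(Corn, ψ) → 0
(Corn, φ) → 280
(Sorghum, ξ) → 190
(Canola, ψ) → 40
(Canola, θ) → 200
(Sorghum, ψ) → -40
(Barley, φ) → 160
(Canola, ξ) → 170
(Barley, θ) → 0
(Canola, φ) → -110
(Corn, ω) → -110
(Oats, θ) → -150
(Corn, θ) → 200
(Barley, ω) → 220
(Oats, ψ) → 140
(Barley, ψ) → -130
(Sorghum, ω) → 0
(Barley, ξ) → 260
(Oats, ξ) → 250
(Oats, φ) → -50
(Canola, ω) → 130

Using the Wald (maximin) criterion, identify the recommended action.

Row minima: Sorghum=-90, Oats=-150, Canola=-110, Barley=-130, Corn=-110
Best worst-case = -90 → Sorghum.

Sorghum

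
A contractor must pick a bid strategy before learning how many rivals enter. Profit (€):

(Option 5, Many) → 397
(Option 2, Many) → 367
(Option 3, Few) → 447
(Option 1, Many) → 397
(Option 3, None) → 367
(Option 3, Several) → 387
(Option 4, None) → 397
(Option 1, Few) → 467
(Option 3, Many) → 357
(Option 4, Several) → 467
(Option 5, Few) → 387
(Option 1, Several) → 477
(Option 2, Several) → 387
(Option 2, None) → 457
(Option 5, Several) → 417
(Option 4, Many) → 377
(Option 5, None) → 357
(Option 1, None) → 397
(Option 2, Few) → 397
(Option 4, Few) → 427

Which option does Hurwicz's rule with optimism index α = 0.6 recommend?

Option 1: 0.6·477 + 0.4·397 = 445
Option 2: 0.6·457 + 0.4·367 = 421
Option 3: 0.6·447 + 0.4·357 = 411
Option 4: 0.6·467 + 0.4·377 = 431
Option 5: 0.6·417 + 0.4·357 = 393
Highest Hurwicz score = 445 → Option 1.

Option 1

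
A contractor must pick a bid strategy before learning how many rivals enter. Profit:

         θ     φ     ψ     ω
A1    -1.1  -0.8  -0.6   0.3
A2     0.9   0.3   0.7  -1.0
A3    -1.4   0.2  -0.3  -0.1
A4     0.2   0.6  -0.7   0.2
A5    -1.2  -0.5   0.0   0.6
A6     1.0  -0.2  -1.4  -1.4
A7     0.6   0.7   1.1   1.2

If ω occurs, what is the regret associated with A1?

0.9

Best payoff under ω is 1.2.
Regret = 1.2 − 0.3 = 0.9.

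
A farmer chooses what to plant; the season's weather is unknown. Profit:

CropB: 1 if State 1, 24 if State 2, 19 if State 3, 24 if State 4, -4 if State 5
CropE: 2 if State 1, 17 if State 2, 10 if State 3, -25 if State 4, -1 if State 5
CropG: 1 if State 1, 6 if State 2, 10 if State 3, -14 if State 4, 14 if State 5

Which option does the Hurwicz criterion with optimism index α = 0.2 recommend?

CropB: 0.2·24 + 0.8·(-4) = 1.6
CropE: 0.2·17 + 0.8·(-25) = -16.6
CropG: 0.2·14 + 0.8·(-14) = -8.4
Highest Hurwicz score = 1.6 → CropB.

CropB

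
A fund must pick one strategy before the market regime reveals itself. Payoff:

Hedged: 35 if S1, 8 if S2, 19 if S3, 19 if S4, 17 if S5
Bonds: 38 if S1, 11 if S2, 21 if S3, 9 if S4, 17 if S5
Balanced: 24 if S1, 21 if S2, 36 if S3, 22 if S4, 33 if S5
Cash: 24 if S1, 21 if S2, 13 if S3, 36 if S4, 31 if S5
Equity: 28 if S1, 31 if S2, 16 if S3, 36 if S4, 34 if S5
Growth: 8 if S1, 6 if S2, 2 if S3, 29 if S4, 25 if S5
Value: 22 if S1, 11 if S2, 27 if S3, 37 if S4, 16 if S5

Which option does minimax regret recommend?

Column bests: S1=38, S2=31, S3=36, S4=37, S5=34.
Hedged regrets: 3, 23, 17, 18, 17 → max 23
Bonds regrets: 0, 20, 15, 28, 17 → max 28
Balanced regrets: 14, 10, 0, 15, 1 → max 15
Cash regrets: 14, 10, 23, 1, 3 → max 23
Equity regrets: 10, 0, 20, 1, 0 → max 20
Growth regrets: 30, 25, 34, 8, 9 → max 34
Value regrets: 16, 20, 9, 0, 18 → max 20
Smallest max regret = 15 → Balanced.

Balanced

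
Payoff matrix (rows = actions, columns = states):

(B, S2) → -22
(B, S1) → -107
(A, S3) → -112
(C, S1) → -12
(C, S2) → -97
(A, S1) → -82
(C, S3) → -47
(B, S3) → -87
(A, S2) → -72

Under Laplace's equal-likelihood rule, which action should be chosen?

Row averages: A=-266/3, B=-72, C=-52
Highest average = -52 → C.

C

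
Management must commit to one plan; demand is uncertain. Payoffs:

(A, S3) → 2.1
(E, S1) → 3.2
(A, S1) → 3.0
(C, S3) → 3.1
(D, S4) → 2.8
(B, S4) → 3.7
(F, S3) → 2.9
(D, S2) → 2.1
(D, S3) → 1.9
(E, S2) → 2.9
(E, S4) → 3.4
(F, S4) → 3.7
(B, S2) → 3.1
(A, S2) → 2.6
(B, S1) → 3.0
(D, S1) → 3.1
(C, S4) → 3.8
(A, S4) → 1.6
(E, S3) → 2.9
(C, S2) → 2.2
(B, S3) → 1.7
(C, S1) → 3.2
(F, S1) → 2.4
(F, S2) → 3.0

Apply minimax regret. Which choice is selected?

E

Column bests: S1=3.2, S2=3.1, S3=3.1, S4=3.8.
A regrets: 0.2, 0.5, 1.0, 2.2 → max 2.2
B regrets: 0.2, 0.0, 1.4, 0.1 → max 1.4
C regrets: 0.0, 0.9, 0.0, 0.0 → max 0.9
D regrets: 0.1, 1.0, 1.2, 1.0 → max 1.2
E regrets: 0.0, 0.2, 0.2, 0.4 → max 0.4
F regrets: 0.8, 0.1, 0.2, 0.1 → max 0.8
Smallest max regret = 0.4 → E.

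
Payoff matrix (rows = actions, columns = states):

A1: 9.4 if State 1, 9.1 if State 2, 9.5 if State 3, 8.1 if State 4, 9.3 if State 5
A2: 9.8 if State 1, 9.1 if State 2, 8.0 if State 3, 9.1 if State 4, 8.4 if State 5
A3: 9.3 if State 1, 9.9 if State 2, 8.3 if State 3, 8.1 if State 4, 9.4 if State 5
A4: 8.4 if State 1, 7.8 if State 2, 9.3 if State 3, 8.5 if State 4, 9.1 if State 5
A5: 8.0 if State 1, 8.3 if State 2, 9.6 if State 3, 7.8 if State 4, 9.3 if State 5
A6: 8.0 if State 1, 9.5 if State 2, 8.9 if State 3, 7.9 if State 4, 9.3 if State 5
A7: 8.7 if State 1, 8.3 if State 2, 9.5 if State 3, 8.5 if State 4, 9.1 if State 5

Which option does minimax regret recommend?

A1

Column bests: State 1=9.8, State 2=9.9, State 3=9.6, State 4=9.1, State 5=9.4.
A1 regrets: 0.4, 0.8, 0.1, 1.0, 0.1 → max 1.0
A2 regrets: 0.0, 0.8, 1.6, 0.0, 1.0 → max 1.6
A3 regrets: 0.5, 0.0, 1.3, 1.0, 0.0 → max 1.3
A4 regrets: 1.4, 2.1, 0.3, 0.6, 0.3 → max 2.1
A5 regrets: 1.8, 1.6, 0.0, 1.3, 0.1 → max 1.8
A6 regrets: 1.8, 0.4, 0.7, 1.2, 0.1 → max 1.8
A7 regrets: 1.1, 1.6, 0.1, 0.6, 0.3 → max 1.6
Smallest max regret = 1.0 → A1.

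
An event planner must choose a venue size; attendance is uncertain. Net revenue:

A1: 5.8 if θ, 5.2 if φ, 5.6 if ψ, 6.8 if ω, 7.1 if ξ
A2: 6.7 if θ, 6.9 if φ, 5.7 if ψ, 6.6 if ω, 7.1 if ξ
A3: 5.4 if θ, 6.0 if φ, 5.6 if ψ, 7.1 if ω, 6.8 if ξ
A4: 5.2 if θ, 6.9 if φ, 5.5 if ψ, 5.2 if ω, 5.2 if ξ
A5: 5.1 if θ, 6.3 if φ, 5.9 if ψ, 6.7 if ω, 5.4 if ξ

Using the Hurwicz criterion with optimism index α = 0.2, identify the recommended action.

A2

A1: 0.2·7.1 + 0.8·5.2 = 5.58
A2: 0.2·7.1 + 0.8·5.7 = 5.98
A3: 0.2·7.1 + 0.8·5.4 = 5.74
A4: 0.2·6.9 + 0.8·5.2 = 5.54
A5: 0.2·6.7 + 0.8·5.1 = 5.42
Highest Hurwicz score = 5.98 → A2.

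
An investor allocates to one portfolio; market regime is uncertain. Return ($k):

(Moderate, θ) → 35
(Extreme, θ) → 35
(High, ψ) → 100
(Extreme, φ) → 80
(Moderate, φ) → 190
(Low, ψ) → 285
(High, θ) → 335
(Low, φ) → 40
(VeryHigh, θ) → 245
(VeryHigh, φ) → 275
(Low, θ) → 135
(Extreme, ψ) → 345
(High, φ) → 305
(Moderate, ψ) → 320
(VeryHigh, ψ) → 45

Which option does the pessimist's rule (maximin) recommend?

Row minima: Low=40, Moderate=35, High=100, VeryHigh=45, Extreme=35
Best worst-case = 100 → High.

High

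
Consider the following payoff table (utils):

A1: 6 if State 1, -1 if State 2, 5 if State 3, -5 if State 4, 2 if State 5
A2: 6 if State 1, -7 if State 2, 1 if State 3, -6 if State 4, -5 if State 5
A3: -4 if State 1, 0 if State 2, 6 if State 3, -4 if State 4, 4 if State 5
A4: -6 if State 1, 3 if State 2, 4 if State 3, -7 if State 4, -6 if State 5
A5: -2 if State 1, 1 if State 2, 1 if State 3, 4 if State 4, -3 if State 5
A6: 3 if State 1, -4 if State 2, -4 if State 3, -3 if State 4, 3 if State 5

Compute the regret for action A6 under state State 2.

Best payoff under State 2 is 3.
Regret = 3 − (-4) = 7.

7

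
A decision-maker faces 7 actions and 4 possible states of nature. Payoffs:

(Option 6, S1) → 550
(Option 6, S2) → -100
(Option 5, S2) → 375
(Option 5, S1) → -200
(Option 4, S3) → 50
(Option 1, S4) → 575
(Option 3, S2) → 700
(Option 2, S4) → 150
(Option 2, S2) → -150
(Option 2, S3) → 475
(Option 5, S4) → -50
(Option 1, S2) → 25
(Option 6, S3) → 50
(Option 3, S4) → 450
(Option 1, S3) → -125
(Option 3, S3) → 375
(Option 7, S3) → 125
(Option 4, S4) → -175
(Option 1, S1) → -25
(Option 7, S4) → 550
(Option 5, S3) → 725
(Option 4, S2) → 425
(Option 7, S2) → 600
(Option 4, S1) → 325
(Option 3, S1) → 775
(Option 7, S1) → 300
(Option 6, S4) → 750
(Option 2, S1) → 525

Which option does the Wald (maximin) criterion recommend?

Row minima: Option 1=-125, Option 2=-150, Option 3=375, Option 4=-175, Option 5=-200, Option 6=-100, Option 7=125
Best worst-case = 375 → Option 3.

Option 3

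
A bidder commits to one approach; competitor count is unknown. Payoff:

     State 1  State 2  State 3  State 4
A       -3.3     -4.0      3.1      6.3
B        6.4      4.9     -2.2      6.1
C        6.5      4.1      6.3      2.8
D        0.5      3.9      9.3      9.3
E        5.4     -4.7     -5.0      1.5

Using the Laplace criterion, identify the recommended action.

Row averages: A=0.525, B=3.8, C=4.925, D=5.75, E=-0.7
Highest average = 5.75 → D.

D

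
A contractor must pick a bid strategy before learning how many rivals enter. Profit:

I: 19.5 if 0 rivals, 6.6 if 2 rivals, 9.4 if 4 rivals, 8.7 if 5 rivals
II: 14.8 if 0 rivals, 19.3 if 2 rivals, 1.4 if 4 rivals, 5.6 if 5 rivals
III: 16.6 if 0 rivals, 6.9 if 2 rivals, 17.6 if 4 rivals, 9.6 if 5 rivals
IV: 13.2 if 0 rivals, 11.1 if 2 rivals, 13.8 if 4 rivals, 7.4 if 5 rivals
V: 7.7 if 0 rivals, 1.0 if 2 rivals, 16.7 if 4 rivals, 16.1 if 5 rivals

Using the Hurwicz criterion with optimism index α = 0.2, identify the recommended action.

I: 0.2·19.5 + 0.8·6.6 = 9.18
II: 0.2·19.3 + 0.8·1.4 = 4.98
III: 0.2·17.6 + 0.8·6.9 = 9.04
IV: 0.2·13.8 + 0.8·7.4 = 8.68
V: 0.2·16.7 + 0.8·1.0 = 4.14
Highest Hurwicz score = 9.18 → I.

I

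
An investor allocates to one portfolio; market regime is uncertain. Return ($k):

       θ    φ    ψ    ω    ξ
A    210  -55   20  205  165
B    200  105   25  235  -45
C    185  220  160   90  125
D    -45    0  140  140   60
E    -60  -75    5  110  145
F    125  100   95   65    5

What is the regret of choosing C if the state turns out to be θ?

25

Best payoff under θ is 210.
Regret = 210 − 185 = 25.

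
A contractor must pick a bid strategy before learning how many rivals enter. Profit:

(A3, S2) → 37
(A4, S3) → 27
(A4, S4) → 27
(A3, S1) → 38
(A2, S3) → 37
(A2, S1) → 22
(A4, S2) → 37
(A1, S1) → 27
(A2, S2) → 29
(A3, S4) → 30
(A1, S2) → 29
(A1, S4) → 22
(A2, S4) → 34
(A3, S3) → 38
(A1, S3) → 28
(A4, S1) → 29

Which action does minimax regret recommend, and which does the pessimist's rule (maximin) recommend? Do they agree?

minimax regret → A3; maximin → A3 (agree)

Column bests: S1=38, S2=37, S3=38, S4=34.
A1 regrets: 11, 8, 10, 12 → max 12
A2 regrets: 16, 8, 1, 0 → max 16
A3 regrets: 0, 0, 0, 4 → max 4
A4 regrets: 9, 0, 11, 7 → max 11
Smallest max regret = 4 → A3.
Row minima: A1=22, A2=22, A3=30, A4=27
Best worst-case = 30 → A3.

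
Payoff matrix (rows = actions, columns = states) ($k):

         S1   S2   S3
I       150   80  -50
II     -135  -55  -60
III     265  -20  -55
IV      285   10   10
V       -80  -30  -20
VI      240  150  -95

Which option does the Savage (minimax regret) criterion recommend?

Column bests: S1=285, S2=150, S3=10.
I regrets: 135, 70, 60 → max 135
II regrets: 420, 205, 70 → max 420
III regrets: 20, 170, 65 → max 170
IV regrets: 0, 140, 0 → max 140
V regrets: 365, 180, 30 → max 365
VI regrets: 45, 0, 105 → max 105
Smallest max regret = 105 → VI.

VI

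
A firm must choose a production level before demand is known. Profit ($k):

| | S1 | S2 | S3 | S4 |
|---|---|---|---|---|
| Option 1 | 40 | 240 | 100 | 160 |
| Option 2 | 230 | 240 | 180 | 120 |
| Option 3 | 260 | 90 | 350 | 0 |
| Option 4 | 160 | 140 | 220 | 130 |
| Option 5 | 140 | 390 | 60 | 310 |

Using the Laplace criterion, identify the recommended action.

Row averages: Option 1=135, Option 2=192.5, Option 3=175, Option 4=162.5, Option 5=225
Highest average = 225 → Option 5.

Option 5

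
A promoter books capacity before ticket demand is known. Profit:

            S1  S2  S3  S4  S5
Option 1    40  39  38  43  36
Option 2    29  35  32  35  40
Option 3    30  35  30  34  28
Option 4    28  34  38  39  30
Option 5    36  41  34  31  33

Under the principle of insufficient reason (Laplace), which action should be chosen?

Option 1

Row averages: Option 1=39.2, Option 2=34.2, Option 3=31.4, Option 4=33.8, Option 5=35
Highest average = 39.2 → Option 1.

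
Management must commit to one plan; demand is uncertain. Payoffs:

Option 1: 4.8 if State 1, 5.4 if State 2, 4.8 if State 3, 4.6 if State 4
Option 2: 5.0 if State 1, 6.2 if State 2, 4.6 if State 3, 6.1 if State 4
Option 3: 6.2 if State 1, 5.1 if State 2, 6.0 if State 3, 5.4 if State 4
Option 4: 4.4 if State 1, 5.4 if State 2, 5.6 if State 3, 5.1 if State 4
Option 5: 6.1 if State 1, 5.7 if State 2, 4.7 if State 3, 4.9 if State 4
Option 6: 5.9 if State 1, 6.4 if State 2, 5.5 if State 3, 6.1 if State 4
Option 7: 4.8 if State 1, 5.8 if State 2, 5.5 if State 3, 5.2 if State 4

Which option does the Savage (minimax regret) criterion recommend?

Column bests: State 1=6.2, State 2=6.4, State 3=6.0, State 4=6.1.
Option 1 regrets: 1.4, 1.0, 1.2, 1.5 → max 1.5
Option 2 regrets: 1.2, 0.2, 1.4, 0.0 → max 1.4
Option 3 regrets: 0.0, 1.3, 0.0, 0.7 → max 1.3
Option 4 regrets: 1.8, 1.0, 0.4, 1.0 → max 1.8
Option 5 regrets: 0.1, 0.7, 1.3, 1.2 → max 1.3
Option 6 regrets: 0.3, 0.0, 0.5, 0.0 → max 0.5
Option 7 regrets: 1.4, 0.6, 0.5, 0.9 → max 1.4
Smallest max regret = 0.5 → Option 6.

Option 6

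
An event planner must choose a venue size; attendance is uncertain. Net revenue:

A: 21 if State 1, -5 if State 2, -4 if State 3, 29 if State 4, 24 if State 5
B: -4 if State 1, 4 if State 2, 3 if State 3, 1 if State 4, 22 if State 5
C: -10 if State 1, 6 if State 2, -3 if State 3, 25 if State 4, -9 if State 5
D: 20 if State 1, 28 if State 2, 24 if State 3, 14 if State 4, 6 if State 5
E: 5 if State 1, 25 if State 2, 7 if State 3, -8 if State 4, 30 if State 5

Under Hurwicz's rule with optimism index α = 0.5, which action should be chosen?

D

A: 0.5·29 + 0.5·(-5) = 12
B: 0.5·22 + 0.5·(-4) = 9
C: 0.5·25 + 0.5·(-10) = 7.5
D: 0.5·28 + 0.5·6 = 17
E: 0.5·30 + 0.5·(-8) = 11
Highest Hurwicz score = 17 → D.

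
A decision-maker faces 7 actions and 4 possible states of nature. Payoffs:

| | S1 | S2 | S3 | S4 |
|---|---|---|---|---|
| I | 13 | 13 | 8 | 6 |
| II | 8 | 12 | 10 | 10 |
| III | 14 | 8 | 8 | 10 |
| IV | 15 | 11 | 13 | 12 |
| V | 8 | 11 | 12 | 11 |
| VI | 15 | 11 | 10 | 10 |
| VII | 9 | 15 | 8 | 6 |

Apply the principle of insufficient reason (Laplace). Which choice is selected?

IV

Row averages: I=10, II=10, III=10, IV=12.75, V=10.5, VI=11.5, VII=9.5
Highest average = 12.75 → IV.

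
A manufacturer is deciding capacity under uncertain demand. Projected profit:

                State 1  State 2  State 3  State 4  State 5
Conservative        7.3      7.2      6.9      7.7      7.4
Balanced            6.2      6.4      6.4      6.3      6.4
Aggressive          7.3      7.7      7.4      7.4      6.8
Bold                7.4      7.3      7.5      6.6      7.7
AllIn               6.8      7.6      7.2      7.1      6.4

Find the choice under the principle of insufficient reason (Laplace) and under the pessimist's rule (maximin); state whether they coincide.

Row averages: Conservative=7.3, Balanced=6.34, Aggressive=7.32, Bold=7.3, AllIn=7.02
Highest average = 7.32 → Aggressive.
Row minima: Conservative=6.9, Balanced=6.2, Aggressive=6.8, Bold=6.6, AllIn=6.4
Best worst-case = 6.9 → Conservative.

laplace → Aggressive; maximin → Conservative (disagree)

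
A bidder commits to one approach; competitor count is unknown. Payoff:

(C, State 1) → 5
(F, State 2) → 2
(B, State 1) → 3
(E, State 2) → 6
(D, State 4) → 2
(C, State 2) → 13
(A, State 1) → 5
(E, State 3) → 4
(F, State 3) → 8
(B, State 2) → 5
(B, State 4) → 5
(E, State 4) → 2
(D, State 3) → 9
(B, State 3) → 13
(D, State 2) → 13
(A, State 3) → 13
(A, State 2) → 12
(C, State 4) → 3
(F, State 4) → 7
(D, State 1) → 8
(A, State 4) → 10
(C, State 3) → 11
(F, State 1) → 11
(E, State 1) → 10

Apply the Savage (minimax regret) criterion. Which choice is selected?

Column bests: State 1=11, State 2=13, State 3=13, State 4=10.
A regrets: 6, 1, 0, 0 → max 6
B regrets: 8, 8, 0, 5 → max 8
C regrets: 6, 0, 2, 7 → max 7
D regrets: 3, 0, 4, 8 → max 8
E regrets: 1, 7, 9, 8 → max 9
F regrets: 0, 11, 5, 3 → max 11
Smallest max regret = 6 → A.

A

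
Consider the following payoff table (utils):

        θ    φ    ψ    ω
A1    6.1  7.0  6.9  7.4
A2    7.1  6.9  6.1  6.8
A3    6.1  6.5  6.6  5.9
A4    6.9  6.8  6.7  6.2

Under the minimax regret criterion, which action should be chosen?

A2

Column bests: θ=7.1, φ=7.0, ψ=6.9, ω=7.4.
A1 regrets: 1.0, 0.0, 0.0, 0.0 → max 1.0
A2 regrets: 0.0, 0.1, 0.8, 0.6 → max 0.8
A3 regrets: 1.0, 0.5, 0.3, 1.5 → max 1.5
A4 regrets: 0.2, 0.2, 0.2, 1.2 → max 1.2
Smallest max regret = 0.8 → A2.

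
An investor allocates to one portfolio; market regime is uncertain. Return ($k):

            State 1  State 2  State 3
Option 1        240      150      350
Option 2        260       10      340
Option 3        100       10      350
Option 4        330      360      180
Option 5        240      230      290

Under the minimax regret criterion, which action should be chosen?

Option 5

Column bests: State 1=330, State 2=360, State 3=350.
Option 1 regrets: 90, 210, 0 → max 210
Option 2 regrets: 70, 350, 10 → max 350
Option 3 regrets: 230, 350, 0 → max 350
Option 4 regrets: 0, 0, 170 → max 170
Option 5 regrets: 90, 130, 60 → max 130
Smallest max regret = 130 → Option 5.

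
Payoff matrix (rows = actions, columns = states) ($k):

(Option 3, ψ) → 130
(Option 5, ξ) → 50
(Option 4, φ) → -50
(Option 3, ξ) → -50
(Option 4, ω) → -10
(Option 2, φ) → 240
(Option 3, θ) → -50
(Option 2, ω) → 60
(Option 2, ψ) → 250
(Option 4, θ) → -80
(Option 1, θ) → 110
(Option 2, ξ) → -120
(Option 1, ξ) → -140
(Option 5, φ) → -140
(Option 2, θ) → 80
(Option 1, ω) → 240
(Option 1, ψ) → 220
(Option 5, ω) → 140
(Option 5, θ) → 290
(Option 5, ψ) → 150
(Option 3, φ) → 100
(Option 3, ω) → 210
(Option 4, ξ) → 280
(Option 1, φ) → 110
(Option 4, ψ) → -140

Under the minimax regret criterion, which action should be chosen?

Option 3

Column bests: θ=290, φ=240, ψ=250, ω=240, ξ=280.
Option 1 regrets: 180, 130, 30, 0, 420 → max 420
Option 2 regrets: 210, 0, 0, 180, 400 → max 400
Option 3 regrets: 340, 140, 120, 30, 330 → max 340
Option 4 regrets: 370, 290, 390, 250, 0 → max 390
Option 5 regrets: 0, 380, 100, 100, 230 → max 380
Smallest max regret = 340 → Option 3.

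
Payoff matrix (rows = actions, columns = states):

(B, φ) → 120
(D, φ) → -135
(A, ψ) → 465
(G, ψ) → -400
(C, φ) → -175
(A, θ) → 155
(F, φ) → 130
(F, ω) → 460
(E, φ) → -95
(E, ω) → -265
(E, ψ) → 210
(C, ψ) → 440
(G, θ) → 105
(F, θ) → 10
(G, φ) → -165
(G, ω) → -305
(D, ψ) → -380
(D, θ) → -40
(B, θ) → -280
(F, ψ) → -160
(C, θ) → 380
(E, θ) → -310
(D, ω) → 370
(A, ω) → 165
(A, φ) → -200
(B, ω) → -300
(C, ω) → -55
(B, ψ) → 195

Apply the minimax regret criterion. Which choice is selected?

Column bests: θ=380, φ=130, ψ=465, ω=460.
A regrets: 225, 330, 0, 295 → max 330
B regrets: 660, 10, 270, 760 → max 760
C regrets: 0, 305, 25, 515 → max 515
D regrets: 420, 265, 845, 90 → max 845
E regrets: 690, 225, 255, 725 → max 725
F regrets: 370, 0, 625, 0 → max 625
G regrets: 275, 295, 865, 765 → max 865
Smallest max regret = 330 → A.

A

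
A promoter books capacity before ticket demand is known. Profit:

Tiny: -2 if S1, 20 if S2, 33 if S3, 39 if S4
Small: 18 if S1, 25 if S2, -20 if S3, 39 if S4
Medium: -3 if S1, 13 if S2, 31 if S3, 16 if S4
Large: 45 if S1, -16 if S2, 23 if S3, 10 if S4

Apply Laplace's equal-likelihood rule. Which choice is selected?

Row averages: Tiny=22.5, Small=15.5, Medium=14.25, Large=15.5
Highest average = 22.5 → Tiny.

Tiny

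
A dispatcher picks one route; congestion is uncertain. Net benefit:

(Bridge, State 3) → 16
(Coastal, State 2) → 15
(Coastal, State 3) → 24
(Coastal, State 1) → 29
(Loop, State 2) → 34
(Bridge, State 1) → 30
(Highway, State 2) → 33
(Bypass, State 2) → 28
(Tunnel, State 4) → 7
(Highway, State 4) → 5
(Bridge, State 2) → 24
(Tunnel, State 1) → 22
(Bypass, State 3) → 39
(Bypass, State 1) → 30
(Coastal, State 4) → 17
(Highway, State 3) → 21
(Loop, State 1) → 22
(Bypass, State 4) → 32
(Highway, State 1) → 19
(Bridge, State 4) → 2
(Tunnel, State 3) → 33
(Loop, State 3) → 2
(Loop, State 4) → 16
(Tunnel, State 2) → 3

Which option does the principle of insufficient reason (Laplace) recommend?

Bypass

Row averages: Bypass=32.25, Highway=19.5, Coastal=21.25, Tunnel=16.25, Loop=18.5, Bridge=18
Highest average = 32.25 → Bypass.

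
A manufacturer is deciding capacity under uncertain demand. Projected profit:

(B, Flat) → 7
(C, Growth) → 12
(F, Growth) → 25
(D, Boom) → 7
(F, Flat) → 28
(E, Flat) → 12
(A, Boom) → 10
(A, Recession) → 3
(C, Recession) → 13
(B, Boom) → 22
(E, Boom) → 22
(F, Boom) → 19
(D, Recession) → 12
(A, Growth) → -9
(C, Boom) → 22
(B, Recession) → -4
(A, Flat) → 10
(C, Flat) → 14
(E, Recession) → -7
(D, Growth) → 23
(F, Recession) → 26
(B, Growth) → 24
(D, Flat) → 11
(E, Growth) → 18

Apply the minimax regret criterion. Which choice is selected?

F

Column bests: Recession=26, Flat=28, Growth=25, Boom=22.
A regrets: 23, 18, 34, 12 → max 34
B regrets: 30, 21, 1, 0 → max 30
C regrets: 13, 14, 13, 0 → max 14
D regrets: 14, 17, 2, 15 → max 17
E regrets: 33, 16, 7, 0 → max 33
F regrets: 0, 0, 0, 3 → max 3
Smallest max regret = 3 → F.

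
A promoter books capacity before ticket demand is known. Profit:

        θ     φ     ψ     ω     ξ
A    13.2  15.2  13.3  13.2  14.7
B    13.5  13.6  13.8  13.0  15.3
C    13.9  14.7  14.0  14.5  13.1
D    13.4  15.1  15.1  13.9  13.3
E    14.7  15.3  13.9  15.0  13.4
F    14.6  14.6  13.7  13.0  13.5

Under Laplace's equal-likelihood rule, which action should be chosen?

E

Row averages: A=13.92, B=13.84, C=14.04, D=14.16, E=14.46, F=13.88
Highest average = 14.46 → E.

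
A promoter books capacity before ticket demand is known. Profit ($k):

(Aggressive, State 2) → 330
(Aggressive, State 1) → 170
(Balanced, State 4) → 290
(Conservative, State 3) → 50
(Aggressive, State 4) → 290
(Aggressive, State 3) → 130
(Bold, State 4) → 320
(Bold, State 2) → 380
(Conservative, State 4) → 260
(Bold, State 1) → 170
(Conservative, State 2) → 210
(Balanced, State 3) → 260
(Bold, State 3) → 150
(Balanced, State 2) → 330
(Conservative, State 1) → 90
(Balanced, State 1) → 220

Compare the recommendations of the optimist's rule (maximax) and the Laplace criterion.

Row maxima: Conservative=260, Balanced=330, Aggressive=330, Bold=380
Best best-case = 380 → Bold.
Row averages: Conservative=152.5, Balanced=275, Aggressive=230, Bold=255
Highest average = 275 → Balanced.

maximax → Bold; laplace → Balanced (disagree)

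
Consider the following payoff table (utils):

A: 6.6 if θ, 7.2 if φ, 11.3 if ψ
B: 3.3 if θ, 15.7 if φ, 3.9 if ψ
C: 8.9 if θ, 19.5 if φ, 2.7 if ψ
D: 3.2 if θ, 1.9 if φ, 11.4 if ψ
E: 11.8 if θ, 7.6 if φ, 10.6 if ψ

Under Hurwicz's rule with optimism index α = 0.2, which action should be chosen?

E

A: 0.2·11.3 + 0.8·6.6 = 7.54
B: 0.2·15.7 + 0.8·3.3 = 5.78
C: 0.2·19.5 + 0.8·2.7 = 6.06
D: 0.2·11.4 + 0.8·1.9 = 3.8
E: 0.2·11.8 + 0.8·7.6 = 8.44
Highest Hurwicz score = 8.44 → E.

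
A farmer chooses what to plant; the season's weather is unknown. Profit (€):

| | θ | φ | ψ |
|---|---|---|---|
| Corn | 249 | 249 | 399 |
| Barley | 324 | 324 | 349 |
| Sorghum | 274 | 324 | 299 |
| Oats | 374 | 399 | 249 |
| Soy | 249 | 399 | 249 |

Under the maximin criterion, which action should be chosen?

Barley

Row minima: Corn=249, Barley=324, Sorghum=274, Oats=249, Soy=249
Best worst-case = 324 → Barley.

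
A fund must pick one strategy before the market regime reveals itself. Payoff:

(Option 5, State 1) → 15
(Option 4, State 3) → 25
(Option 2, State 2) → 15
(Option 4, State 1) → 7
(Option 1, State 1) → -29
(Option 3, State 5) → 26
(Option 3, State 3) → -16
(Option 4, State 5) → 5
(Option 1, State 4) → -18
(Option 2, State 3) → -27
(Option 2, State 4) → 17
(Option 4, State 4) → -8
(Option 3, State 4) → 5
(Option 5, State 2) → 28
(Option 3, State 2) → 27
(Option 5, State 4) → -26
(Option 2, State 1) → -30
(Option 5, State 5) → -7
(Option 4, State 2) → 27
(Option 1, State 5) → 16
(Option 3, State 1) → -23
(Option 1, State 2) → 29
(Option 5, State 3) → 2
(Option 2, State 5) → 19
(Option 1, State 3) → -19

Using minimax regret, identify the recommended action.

Column bests: State 1=15, State 2=29, State 3=25, State 4=17, State 5=26.
Option 1 regrets: 44, 0, 44, 35, 10 → max 44
Option 2 regrets: 45, 14, 52, 0, 7 → max 52
Option 3 regrets: 38, 2, 41, 12, 0 → max 41
Option 4 regrets: 8, 2, 0, 25, 21 → max 25
Option 5 regrets: 0, 1, 23, 43, 33 → max 43
Smallest max regret = 25 → Option 4.

Option 4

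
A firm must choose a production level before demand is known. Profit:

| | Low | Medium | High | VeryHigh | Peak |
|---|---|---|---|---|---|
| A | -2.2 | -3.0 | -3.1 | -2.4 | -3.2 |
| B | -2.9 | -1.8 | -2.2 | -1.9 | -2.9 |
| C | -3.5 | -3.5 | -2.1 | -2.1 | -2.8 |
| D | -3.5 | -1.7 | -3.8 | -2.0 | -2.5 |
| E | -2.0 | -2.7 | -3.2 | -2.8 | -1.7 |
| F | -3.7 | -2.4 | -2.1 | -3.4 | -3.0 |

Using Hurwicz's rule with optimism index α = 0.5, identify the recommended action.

B

A: 0.5·(-2.2) + 0.5·(-3.2) = -2.7
B: 0.5·(-1.8) + 0.5·(-2.9) = -2.35
C: 0.5·(-2.1) + 0.5·(-3.5) = -2.8
D: 0.5·(-1.7) + 0.5·(-3.8) = -2.75
E: 0.5·(-1.7) + 0.5·(-3.2) = -2.45
F: 0.5·(-2.1) + 0.5·(-3.7) = -2.9
Highest Hurwicz score = -2.35 → B.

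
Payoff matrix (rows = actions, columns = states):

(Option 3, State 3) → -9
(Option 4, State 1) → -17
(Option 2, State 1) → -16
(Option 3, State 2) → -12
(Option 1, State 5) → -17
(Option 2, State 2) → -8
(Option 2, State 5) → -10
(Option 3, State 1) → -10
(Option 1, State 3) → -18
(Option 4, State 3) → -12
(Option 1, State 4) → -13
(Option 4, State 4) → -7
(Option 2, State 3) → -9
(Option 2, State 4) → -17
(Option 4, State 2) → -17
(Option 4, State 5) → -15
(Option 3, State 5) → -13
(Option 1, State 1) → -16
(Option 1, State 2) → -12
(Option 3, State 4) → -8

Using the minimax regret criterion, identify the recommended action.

Option 3

Column bests: State 1=-10, State 2=-8, State 3=-9, State 4=-7, State 5=-10.
Option 1 regrets: 6, 4, 9, 6, 7 → max 9
Option 2 regrets: 6, 0, 0, 10, 0 → max 10
Option 3 regrets: 0, 4, 0, 1, 3 → max 4
Option 4 regrets: 7, 9, 3, 0, 5 → max 9
Smallest max regret = 4 → Option 3.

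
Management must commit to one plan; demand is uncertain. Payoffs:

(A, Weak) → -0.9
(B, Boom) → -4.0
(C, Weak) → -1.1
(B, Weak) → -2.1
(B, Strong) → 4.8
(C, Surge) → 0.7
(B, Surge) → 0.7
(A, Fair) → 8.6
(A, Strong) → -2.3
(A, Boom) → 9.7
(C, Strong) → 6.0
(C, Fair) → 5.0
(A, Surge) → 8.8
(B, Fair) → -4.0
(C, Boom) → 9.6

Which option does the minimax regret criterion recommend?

Column bests: Weak=-0.9, Fair=8.6, Strong=6.0, Boom=9.7, Surge=8.8.
A regrets: 0.0, 0.0, 8.3, 0.0, 0.0 → max 8.3
B regrets: 1.2, 12.6, 1.2, 13.7, 8.1 → max 13.7
C regrets: 0.2, 3.6, 0.0, 0.1, 8.1 → max 8.1
Smallest max regret = 8.1 → C.

C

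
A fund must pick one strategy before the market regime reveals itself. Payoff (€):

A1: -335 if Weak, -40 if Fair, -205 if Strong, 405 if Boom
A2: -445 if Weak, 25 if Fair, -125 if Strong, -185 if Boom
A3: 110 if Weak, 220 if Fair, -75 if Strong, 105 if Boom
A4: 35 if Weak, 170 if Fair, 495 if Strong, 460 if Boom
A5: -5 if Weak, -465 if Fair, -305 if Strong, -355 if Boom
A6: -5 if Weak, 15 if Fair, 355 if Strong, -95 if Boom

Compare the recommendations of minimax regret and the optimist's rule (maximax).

minimax regret → A4; maximax → A4 (agree)

Column bests: Weak=110, Fair=220, Strong=495, Boom=460.
A1 regrets: 445, 260, 700, 55 → max 700
A2 regrets: 555, 195, 620, 645 → max 645
A3 regrets: 0, 0, 570, 355 → max 570
A4 regrets: 75, 50, 0, 0 → max 75
A5 regrets: 115, 685, 800, 815 → max 815
A6 regrets: 115, 205, 140, 555 → max 555
Smallest max regret = 75 → A4.
Row maxima: A1=405, A2=25, A3=220, A4=495, A5=-5, A6=355
Best best-case = 495 → A4.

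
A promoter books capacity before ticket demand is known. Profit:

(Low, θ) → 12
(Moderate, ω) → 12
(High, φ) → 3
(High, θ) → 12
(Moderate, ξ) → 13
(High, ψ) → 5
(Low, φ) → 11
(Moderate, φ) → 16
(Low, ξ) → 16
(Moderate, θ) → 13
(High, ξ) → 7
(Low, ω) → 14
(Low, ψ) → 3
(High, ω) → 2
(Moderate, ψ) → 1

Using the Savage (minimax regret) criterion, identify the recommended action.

Moderate

Column bests: θ=13, φ=16, ψ=5, ω=14, ξ=16.
Low regrets: 1, 5, 2, 0, 0 → max 5
Moderate regrets: 0, 0, 4, 2, 3 → max 4
High regrets: 1, 13, 0, 12, 9 → max 13
Smallest max regret = 4 → Moderate.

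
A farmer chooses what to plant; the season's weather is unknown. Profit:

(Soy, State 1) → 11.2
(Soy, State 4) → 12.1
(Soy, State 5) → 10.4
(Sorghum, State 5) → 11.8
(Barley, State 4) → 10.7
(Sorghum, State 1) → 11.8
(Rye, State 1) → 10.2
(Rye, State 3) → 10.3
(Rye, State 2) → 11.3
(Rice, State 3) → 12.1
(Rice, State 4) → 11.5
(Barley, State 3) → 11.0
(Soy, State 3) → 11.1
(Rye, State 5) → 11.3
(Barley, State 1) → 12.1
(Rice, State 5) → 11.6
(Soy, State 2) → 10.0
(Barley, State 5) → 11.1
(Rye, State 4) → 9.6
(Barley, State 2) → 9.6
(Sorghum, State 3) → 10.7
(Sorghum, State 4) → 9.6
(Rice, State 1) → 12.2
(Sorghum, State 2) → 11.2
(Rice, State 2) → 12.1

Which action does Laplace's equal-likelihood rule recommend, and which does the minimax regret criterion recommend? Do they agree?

laplace → Rice; minimax regret → Rice (agree)

Row averages: Barley=10.9, Rye=10.54, Rice=11.9, Sorghum=11.02, Soy=10.96
Highest average = 11.9 → Rice.
Column bests: State 1=12.2, State 2=12.1, State 3=12.1, State 4=12.1, State 5=11.8.
Barley regrets: 0.1, 2.5, 1.1, 1.4, 0.7 → max 2.5
Rye regrets: 2.0, 0.8, 1.8, 2.5, 0.5 → max 2.5
Rice regrets: 0.0, 0.0, 0.0, 0.6, 0.2 → max 0.6
Sorghum regrets: 0.4, 0.9, 1.4, 2.5, 0.0 → max 2.5
Soy regrets: 1.0, 2.1, 1.0, 0.0, 1.4 → max 2.1
Smallest max regret = 0.6 → Rice.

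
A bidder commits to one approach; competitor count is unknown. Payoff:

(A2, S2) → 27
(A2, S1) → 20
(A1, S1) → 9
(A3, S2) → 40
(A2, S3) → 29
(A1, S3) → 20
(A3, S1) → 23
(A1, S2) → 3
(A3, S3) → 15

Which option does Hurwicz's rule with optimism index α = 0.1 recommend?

A1: 0.1·20 + 0.9·3 = 4.7
A2: 0.1·29 + 0.9·20 = 20.9
A3: 0.1·40 + 0.9·15 = 17.5
Highest Hurwicz score = 20.9 → A2.

A2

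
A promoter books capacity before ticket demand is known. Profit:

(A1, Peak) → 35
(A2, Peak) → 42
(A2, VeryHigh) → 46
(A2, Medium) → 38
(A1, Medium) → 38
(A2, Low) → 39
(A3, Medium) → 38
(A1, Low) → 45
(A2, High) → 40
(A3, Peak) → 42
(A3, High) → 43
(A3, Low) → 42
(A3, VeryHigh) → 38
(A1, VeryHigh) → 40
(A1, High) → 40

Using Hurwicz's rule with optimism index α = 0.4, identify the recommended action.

A1: 0.4·45 + 0.6·35 = 39
A2: 0.4·46 + 0.6·38 = 41.2
A3: 0.4·43 + 0.6·38 = 40
Highest Hurwicz score = 41.2 → A2.

A2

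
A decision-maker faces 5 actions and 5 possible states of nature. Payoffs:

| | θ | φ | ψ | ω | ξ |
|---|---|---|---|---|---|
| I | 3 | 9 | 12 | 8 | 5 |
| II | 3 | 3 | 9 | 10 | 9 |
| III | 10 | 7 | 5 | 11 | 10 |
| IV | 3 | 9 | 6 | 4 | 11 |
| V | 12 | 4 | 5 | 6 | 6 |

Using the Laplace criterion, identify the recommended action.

Row averages: I=7.4, II=6.8, III=8.6, IV=6.6, V=6.6
Highest average = 8.6 → III.

III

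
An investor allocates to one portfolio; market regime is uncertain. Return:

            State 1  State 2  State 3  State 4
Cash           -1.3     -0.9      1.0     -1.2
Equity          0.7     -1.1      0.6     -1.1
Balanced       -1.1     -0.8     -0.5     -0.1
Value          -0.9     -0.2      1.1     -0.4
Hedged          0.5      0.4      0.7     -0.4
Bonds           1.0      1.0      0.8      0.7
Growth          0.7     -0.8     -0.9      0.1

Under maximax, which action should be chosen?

Row maxima: Cash=1.0, Equity=0.7, Balanced=-0.1, Value=1.1, Hedged=0.7, Bonds=1.0, Growth=0.7
Best best-case = 1.1 → Value.

Value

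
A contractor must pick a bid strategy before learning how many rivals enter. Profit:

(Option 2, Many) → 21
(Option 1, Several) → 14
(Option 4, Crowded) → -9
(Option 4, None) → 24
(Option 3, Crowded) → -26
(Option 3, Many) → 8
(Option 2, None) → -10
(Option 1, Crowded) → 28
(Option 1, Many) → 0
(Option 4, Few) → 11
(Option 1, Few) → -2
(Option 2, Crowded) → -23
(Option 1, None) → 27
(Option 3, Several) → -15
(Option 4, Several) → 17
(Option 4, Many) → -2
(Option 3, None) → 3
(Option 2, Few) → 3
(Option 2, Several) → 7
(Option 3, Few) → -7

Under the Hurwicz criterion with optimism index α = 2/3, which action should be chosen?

Option 1

Option 1: 2/3·28 + 1/3·(-2) = 18
Option 2: 2/3·21 + 1/3·(-23) = 19/3
Option 3: 2/3·8 + 1/3·(-26) = -10/3
Option 4: 2/3·24 + 1/3·(-9) = 13
Highest Hurwicz score = 18 → Option 1.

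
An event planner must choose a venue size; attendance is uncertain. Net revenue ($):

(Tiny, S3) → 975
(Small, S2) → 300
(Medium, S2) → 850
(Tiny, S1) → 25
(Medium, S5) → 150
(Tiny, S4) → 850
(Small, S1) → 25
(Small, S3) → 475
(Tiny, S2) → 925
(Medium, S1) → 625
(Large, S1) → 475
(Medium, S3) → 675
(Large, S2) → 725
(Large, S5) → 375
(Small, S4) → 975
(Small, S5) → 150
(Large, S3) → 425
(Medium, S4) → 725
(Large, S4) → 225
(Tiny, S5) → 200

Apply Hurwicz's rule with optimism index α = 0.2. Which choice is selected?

Large

Tiny: 0.2·975 + 0.8·25 = 215
Small: 0.2·975 + 0.8·25 = 215
Medium: 0.2·850 + 0.8·150 = 290
Large: 0.2·725 + 0.8·225 = 325
Highest Hurwicz score = 325 → Large.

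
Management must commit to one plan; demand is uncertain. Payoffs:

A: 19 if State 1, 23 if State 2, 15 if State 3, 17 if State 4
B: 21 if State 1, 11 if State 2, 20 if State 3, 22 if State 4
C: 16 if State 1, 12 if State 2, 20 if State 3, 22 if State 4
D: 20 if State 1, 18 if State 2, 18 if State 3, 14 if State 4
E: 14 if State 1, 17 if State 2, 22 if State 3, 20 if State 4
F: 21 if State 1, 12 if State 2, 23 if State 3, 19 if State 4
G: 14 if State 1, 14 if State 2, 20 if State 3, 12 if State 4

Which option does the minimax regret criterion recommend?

Column bests: State 1=21, State 2=23, State 3=23, State 4=22.
A regrets: 2, 0, 8, 5 → max 8
B regrets: 0, 12, 3, 0 → max 12
C regrets: 5, 11, 3, 0 → max 11
D regrets: 1, 5, 5, 8 → max 8
E regrets: 7, 6, 1, 2 → max 7
F regrets: 0, 11, 0, 3 → max 11
G regrets: 7, 9, 3, 10 → max 10
Smallest max regret = 7 → E.

E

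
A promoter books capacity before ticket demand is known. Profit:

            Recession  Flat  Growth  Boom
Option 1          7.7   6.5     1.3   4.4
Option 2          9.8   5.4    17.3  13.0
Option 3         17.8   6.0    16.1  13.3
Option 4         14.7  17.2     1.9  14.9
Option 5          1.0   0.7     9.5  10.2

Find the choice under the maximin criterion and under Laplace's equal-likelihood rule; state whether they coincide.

maximin → Option 3; laplace → Option 3 (agree)

Row minima: Option 1=1.3, Option 2=5.4, Option 3=6.0, Option 4=1.9, Option 5=0.7
Best worst-case = 6.0 → Option 3.
Row averages: Option 1=4.975, Option 2=11.375, Option 3=13.3, Option 4=12.175, Option 5=5.35
Highest average = 13.3 → Option 3.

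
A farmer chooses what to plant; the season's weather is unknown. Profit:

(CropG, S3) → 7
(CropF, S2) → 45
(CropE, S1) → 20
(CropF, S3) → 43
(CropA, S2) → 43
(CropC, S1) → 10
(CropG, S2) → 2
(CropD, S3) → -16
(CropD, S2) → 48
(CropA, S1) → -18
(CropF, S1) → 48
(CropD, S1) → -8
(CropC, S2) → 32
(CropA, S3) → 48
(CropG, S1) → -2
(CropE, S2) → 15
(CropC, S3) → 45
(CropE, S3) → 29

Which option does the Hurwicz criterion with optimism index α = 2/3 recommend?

CropF

CropD: 2/3·48 + 1/3·(-16) = 80/3
CropC: 2/3·45 + 1/3·10 = 100/3
CropE: 2/3·29 + 1/3·15 = 73/3
CropG: 2/3·7 + 1/3·(-2) = 4
CropA: 2/3·48 + 1/3·(-18) = 26
CropF: 2/3·48 + 1/3·43 = 139/3
Highest Hurwicz score = 139/3 → CropF.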